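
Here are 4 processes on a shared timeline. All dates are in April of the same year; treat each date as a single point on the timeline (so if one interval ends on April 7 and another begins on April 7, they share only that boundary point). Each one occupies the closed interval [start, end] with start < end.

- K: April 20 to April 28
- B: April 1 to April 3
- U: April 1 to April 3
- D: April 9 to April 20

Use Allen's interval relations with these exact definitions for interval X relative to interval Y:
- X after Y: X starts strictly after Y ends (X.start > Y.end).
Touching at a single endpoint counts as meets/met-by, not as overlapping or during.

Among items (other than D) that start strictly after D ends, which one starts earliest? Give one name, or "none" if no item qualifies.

none

Target D = [April 9, April 20].
B [April 1, April 3] → before → excluded.
K [April 20, April 28] → met-by → excluded.
U [April 1, April 3] → before → excluded.
No candidates → none.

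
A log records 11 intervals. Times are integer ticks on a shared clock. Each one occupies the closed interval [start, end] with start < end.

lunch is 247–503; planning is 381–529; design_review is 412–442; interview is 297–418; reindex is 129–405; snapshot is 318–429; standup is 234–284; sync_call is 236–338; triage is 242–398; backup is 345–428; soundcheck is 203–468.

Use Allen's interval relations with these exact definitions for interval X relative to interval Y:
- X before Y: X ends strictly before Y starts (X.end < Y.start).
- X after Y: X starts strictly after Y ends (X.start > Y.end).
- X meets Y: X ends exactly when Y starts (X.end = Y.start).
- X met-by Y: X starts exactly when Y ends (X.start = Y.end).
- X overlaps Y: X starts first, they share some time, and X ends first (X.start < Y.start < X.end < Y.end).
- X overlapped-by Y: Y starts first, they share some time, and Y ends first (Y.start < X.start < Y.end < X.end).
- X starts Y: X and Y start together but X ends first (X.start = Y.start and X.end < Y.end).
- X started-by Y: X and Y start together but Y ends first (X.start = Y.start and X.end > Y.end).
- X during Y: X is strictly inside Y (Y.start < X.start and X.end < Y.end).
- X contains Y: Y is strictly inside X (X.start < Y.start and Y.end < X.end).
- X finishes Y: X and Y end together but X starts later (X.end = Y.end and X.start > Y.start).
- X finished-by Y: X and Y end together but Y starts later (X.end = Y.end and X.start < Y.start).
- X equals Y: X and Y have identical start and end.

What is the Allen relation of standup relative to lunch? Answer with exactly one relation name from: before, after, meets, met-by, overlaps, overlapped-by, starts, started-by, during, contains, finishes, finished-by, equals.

standup = [234, 284]; lunch = [247, 503].
Compare endpoints: standup.start < lunch.start, standup.start < lunch.end, standup.end > lunch.start, standup.end < lunch.end.
That pattern is 'overlaps'.

overlaps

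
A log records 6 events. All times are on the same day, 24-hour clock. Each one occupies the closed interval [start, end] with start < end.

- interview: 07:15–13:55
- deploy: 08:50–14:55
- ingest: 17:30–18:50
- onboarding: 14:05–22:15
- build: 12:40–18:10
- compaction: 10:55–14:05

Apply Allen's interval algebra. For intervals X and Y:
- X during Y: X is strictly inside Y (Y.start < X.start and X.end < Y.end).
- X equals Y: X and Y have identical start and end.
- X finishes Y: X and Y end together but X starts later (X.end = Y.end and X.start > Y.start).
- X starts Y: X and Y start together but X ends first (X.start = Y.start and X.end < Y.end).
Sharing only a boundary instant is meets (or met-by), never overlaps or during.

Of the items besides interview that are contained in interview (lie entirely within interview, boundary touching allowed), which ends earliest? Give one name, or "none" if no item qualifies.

none

Target interview = [07:15, 13:55].
build [12:40, 18:10] → overlapped-by → excluded.
compaction [10:55, 14:05] → overlapped-by → excluded.
deploy [08:50, 14:55] → overlapped-by → excluded.
ingest [17:30, 18:50] → after → excluded.
onboarding [14:05, 22:15] → after → excluded.
No candidates → none.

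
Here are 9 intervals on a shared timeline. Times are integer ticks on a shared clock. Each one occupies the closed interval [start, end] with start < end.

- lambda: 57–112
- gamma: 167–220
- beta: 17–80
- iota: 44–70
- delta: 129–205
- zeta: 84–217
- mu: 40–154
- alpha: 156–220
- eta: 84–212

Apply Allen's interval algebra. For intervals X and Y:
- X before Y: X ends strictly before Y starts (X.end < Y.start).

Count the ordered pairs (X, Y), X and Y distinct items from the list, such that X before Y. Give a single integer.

Checking all 72 ordered pairs for relation 'before'; matching pairs in alphabetical order:
(beta, alpha): beta before alpha ✓
(beta, delta): beta before delta ✓
(beta, eta): beta before eta ✓
(beta, gamma): beta before gamma ✓
(beta, zeta): beta before zeta ✓
(iota, alpha): iota before alpha ✓
(iota, delta): iota before delta ✓
(iota, eta): iota before eta ✓
(iota, gamma): iota before gamma ✓
(iota, zeta): iota before zeta ✓
(lambda, alpha): lambda before alpha ✓
(lambda, delta): lambda before delta ✓
(lambda, gamma): lambda before gamma ✓
(mu, alpha): mu before alpha ✓
(mu, gamma): mu before gamma ✓
Count: 15.

15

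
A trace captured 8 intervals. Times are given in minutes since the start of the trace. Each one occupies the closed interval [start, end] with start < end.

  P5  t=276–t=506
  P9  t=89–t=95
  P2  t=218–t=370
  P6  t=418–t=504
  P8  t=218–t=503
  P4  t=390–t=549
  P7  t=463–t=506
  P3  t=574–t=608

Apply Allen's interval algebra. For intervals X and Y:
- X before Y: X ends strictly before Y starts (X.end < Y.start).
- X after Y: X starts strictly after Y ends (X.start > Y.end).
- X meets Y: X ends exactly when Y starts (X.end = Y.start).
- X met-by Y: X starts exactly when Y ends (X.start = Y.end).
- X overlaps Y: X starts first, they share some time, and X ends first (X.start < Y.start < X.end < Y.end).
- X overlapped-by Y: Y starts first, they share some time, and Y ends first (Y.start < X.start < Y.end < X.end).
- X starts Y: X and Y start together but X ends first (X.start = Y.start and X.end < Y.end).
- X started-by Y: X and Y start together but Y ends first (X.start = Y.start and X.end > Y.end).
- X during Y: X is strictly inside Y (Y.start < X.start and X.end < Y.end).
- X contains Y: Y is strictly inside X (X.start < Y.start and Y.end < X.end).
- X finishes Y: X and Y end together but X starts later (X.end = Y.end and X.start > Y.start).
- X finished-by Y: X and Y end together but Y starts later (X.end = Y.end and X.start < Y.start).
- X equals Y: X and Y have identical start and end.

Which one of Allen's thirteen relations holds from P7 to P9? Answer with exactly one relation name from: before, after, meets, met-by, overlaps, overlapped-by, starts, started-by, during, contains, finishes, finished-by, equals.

P7 = [t=463, t=506]; P9 = [t=89, t=95].
Compare endpoints: P7.start > P9.start, P7.start > P9.end, P7.end > P9.start, P7.end > P9.end.
That pattern is 'after'.

after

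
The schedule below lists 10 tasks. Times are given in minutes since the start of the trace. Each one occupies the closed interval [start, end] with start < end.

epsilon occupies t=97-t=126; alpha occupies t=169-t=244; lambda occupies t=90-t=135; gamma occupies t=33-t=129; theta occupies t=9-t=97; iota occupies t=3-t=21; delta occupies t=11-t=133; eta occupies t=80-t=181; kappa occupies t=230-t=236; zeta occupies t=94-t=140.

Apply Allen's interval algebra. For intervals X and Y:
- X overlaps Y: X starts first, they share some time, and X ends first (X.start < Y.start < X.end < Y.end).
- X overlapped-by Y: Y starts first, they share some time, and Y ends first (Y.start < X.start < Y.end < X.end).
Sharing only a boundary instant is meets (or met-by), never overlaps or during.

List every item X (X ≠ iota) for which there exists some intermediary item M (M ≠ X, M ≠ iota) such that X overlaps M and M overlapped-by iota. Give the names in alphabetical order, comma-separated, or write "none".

theta

Target iota = [t=3, t=21].
Intermediaries M with M overlapped-by iota: delta, theta.
Via delta — items with X overlaps delta: theta.
Via theta — items with X overlaps theta: none.
Union: theta.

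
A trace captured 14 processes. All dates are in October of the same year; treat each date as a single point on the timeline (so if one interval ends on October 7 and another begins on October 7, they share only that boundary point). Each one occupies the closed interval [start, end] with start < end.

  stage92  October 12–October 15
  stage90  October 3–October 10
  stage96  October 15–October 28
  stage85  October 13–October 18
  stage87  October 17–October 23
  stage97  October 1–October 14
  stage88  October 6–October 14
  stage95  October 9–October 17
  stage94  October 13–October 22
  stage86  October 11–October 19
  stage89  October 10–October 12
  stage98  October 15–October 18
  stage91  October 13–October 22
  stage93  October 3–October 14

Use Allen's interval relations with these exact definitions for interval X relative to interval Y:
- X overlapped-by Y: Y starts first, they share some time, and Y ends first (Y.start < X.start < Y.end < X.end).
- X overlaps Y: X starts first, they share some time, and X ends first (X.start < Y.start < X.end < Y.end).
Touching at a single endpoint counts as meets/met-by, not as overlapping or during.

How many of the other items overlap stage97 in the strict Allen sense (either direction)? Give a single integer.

6

Target stage97 = [October 1, October 14].
stage85 [October 13, October 18] → overlapped-by → counts.
stage86 [October 11, October 19] → overlapped-by → counts.
stage87 [October 17, October 23] → after → no.
stage88 [October 6, October 14] → finishes → no.
stage89 [October 10, October 12] → during → no.
stage90 [October 3, October 10] → during → no.
stage91 [October 13, October 22] → overlapped-by → counts.
stage92 [October 12, October 15] → overlapped-by → counts.
stage93 [October 3, October 14] → finishes → no.
stage94 [October 13, October 22] → overlapped-by → counts.
stage95 [October 9, October 17] → overlapped-by → counts.
stage96 [October 15, October 28] → after → no.
stage98 [October 15, October 18] → after → no.
Total: 6.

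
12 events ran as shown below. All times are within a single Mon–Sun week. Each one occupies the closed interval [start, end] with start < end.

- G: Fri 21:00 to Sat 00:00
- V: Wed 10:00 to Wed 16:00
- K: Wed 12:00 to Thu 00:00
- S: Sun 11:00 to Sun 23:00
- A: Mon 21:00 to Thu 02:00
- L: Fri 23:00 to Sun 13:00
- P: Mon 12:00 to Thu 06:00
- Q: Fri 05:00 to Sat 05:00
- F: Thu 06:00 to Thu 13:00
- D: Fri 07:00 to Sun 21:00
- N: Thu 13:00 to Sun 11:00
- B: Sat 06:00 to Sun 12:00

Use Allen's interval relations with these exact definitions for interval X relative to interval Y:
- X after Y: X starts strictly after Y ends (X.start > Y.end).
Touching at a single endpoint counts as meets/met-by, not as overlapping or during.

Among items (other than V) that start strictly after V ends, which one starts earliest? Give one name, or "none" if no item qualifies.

Target V = [Wed 10:00, Wed 16:00].
A [Mon 21:00, Thu 02:00] → contains → excluded.
B [Sat 06:00, Sun 12:00] → after → candidate.
D [Fri 07:00, Sun 21:00] → after → candidate.
F [Thu 06:00, Thu 13:00] → after → candidate.
G [Fri 21:00, Sat 00:00] → after → candidate.
K [Wed 12:00, Thu 00:00] → overlapped-by → excluded.
L [Fri 23:00, Sun 13:00] → after → candidate.
N [Thu 13:00, Sun 11:00] → after → candidate.
P [Mon 12:00, Thu 06:00] → contains → excluded.
Q [Fri 05:00, Sat 05:00] → after → candidate.
S [Sun 11:00, Sun 23:00] → after → candidate.
Among candidates, earliest start is Thu 06:00 → F.

F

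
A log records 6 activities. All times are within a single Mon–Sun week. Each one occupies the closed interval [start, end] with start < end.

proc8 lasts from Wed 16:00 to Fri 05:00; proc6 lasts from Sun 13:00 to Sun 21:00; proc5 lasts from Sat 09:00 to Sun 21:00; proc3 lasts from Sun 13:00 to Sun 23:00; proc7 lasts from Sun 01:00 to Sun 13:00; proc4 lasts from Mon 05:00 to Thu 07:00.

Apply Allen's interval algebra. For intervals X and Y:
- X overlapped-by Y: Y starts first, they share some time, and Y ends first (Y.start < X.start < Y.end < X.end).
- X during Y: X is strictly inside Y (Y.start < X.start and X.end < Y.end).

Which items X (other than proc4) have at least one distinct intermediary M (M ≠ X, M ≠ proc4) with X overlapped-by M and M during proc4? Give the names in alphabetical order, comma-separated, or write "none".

none

Target proc4 = [Mon 05:00, Thu 07:00].
Intermediaries M with M during proc4: none.
Union: none.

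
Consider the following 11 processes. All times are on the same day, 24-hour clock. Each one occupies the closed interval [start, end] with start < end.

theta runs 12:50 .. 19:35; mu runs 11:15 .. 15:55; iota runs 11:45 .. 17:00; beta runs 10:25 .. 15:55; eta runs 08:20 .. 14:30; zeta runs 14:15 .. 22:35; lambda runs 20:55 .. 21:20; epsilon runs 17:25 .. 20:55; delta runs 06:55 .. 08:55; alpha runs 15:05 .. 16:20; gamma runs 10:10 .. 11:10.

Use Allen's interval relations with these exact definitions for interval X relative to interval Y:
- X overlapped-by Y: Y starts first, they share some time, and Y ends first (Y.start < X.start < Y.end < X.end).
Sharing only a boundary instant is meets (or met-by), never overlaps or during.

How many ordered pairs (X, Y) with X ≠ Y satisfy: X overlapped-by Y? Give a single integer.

19

Checking all 110 ordered pairs for relation 'overlapped-by'; matching pairs in alphabetical order:
(alpha, beta): alpha overlapped-by beta ✓
(alpha, mu): alpha overlapped-by mu ✓
(beta, eta): beta overlapped-by eta ✓
(beta, gamma): beta overlapped-by gamma ✓
(epsilon, theta): epsilon overlapped-by theta ✓
(eta, delta): eta overlapped-by delta ✓
(iota, beta): iota overlapped-by beta ✓
(iota, eta): iota overlapped-by eta ✓
(iota, mu): iota overlapped-by mu ✓
(mu, eta): mu overlapped-by eta ✓
(theta, beta): theta overlapped-by beta ✓
(theta, eta): theta overlapped-by eta ✓
(theta, iota): theta overlapped-by iota ✓
(theta, mu): theta overlapped-by mu ✓
(zeta, beta): zeta overlapped-by beta ✓
(zeta, eta): zeta overlapped-by eta ✓
(zeta, iota): zeta overlapped-by iota ✓
(zeta, mu): zeta overlapped-by mu ✓
(zeta, theta): zeta overlapped-by theta ✓
Count: 19.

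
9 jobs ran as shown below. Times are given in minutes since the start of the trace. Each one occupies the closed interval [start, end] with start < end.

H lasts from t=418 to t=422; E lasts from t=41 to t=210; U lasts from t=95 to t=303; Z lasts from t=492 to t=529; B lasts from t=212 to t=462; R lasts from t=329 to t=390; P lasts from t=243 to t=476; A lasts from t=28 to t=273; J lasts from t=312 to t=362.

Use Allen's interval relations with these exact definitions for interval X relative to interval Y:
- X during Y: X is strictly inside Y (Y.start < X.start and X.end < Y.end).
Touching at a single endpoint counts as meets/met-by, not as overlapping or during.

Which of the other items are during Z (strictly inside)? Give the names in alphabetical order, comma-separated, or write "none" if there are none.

Target Z = [t=492, t=529].
A [t=28, t=273] → before → no.
B [t=212, t=462] → before → no.
E [t=41, t=210] → before → no.
H [t=418, t=422] → before → no.
J [t=312, t=362] → before → no.
P [t=243, t=476] → before → no.
R [t=329, t=390] → before → no.
U [t=95, t=303] → before → no.
Result: none.

none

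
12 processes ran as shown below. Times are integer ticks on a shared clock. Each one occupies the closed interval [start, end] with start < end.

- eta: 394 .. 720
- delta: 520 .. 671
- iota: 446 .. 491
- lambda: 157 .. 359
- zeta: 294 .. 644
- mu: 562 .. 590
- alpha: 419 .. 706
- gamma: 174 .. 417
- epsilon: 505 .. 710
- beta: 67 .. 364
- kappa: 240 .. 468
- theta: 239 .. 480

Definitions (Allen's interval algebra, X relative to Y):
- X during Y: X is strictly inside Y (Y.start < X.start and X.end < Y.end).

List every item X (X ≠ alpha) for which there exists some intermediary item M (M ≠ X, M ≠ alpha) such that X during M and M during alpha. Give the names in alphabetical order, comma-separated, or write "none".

Target alpha = [419, 706].
Intermediaries M with M during alpha: delta, iota, mu.
Via delta — items with X during delta: mu.
Via iota — items with X during iota: none.
Via mu — items with X during mu: none.
Union: mu.

mu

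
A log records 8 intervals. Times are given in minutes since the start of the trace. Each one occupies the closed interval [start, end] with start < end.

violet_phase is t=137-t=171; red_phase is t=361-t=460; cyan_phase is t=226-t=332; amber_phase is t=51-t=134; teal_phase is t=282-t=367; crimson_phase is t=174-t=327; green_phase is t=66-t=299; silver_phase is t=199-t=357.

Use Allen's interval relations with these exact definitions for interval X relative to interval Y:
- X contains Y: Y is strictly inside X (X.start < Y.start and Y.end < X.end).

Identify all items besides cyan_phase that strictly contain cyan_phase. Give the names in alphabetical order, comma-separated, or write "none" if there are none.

silver_phase

Target cyan_phase = [t=226, t=332].
amber_phase [t=51, t=134] → before → no.
crimson_phase [t=174, t=327] → overlaps → no.
green_phase [t=66, t=299] → overlaps → no.
red_phase [t=361, t=460] → after → no.
silver_phase [t=199, t=357] → contains → yes.
teal_phase [t=282, t=367] → overlapped-by → no.
violet_phase [t=137, t=171] → before → no.
Result: silver_phase.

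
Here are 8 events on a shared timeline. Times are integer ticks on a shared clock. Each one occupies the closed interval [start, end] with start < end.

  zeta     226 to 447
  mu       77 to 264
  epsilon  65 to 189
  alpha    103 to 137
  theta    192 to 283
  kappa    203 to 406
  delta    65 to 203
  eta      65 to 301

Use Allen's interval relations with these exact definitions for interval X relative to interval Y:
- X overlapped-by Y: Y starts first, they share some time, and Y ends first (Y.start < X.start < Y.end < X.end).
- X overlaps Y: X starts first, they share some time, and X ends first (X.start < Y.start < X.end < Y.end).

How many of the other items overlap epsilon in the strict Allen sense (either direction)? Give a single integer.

Target epsilon = [65, 189].
alpha [103, 137] → during → no.
delta [65, 203] → started-by → no.
eta [65, 301] → started-by → no.
kappa [203, 406] → after → no.
mu [77, 264] → overlapped-by → counts.
theta [192, 283] → after → no.
zeta [226, 447] → after → no.
Total: 1.

1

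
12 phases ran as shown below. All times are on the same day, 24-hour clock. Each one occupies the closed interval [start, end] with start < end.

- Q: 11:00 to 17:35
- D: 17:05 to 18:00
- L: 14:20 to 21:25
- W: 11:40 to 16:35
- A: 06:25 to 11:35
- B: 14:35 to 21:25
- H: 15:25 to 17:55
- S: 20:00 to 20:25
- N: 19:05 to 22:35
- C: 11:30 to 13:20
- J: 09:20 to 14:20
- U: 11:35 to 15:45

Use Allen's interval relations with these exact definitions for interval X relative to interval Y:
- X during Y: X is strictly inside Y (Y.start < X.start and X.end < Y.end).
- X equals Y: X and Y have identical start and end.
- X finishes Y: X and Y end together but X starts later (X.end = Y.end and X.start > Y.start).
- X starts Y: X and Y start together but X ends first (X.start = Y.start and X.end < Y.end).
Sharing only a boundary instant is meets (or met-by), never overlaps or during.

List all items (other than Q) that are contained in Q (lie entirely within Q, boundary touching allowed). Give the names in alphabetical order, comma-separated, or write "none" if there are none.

C, U, W

Target Q = [11:00, 17:35].
A [06:25, 11:35] → overlaps → no.
B [14:35, 21:25] → overlapped-by → no.
C [11:30, 13:20] → during → yes.
D [17:05, 18:00] → overlapped-by → no.
H [15:25, 17:55] → overlapped-by → no.
J [09:20, 14:20] → overlaps → no.
L [14:20, 21:25] → overlapped-by → no.
N [19:05, 22:35] → after → no.
S [20:00, 20:25] → after → no.
U [11:35, 15:45] → during → yes.
W [11:40, 16:35] → during → yes.
Result: C, U, W.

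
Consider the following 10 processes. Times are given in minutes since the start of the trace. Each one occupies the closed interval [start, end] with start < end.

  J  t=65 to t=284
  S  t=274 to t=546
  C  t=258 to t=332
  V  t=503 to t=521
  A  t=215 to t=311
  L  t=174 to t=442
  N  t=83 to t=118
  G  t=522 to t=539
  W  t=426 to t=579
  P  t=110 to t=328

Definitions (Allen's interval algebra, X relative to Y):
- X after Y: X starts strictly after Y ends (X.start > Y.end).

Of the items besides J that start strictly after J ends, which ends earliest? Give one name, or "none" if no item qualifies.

V

Target J = [t=65, t=284].
A [t=215, t=311] → overlapped-by → excluded.
C [t=258, t=332] → overlapped-by → excluded.
G [t=522, t=539] → after → candidate.
L [t=174, t=442] → overlapped-by → excluded.
N [t=83, t=118] → during → excluded.
P [t=110, t=328] → overlapped-by → excluded.
S [t=274, t=546] → overlapped-by → excluded.
V [t=503, t=521] → after → candidate.
W [t=426, t=579] → after → candidate.
Among candidates, earliest end is t=521 → V.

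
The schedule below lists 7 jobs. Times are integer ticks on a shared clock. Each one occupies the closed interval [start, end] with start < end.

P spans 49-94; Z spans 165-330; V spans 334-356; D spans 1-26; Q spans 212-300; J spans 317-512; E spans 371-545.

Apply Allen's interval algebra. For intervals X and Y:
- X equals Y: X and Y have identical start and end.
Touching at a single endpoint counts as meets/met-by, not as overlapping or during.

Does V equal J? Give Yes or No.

V = [334, 356], J = [317, 512].
Actual relation of V to J: during.
Asked whether 'equals' holds → No.

No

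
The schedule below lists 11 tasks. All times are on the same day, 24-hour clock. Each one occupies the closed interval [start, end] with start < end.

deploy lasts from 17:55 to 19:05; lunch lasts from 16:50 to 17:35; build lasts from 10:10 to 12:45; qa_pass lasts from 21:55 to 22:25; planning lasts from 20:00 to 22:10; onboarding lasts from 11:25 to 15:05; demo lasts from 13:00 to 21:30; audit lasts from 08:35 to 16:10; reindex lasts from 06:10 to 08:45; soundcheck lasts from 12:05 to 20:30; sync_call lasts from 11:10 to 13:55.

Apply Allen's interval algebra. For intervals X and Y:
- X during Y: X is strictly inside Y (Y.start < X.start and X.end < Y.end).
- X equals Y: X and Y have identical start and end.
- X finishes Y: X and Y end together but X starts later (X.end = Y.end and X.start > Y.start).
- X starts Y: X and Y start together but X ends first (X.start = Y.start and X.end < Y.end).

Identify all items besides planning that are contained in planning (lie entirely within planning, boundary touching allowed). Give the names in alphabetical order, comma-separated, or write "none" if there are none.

none

Target planning = [20:00, 22:10].
audit [08:35, 16:10] → before → no.
build [10:10, 12:45] → before → no.
demo [13:00, 21:30] → overlaps → no.
deploy [17:55, 19:05] → before → no.
lunch [16:50, 17:35] → before → no.
onboarding [11:25, 15:05] → before → no.
qa_pass [21:55, 22:25] → overlapped-by → no.
reindex [06:10, 08:45] → before → no.
soundcheck [12:05, 20:30] → overlaps → no.
sync_call [11:10, 13:55] → before → no.
Result: none.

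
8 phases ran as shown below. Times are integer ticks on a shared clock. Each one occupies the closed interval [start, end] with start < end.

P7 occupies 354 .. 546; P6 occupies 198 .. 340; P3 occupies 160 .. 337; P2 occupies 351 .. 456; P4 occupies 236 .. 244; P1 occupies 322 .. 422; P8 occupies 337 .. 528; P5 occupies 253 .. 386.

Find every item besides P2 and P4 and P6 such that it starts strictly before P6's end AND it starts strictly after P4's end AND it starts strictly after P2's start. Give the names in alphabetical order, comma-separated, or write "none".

Conditions: its start is strictly before P6's end (X.start < 340) AND its start is strictly after P4's end (X.start > 244) AND its start is strictly after P2's start (X.start > 351).
P1: start 322 < 340? ✓; start 322 > 244? ✓; start 322 > 351? ✗ → no.
P3: start 160 < 340? ✓; start 160 > 244? ✗; start 160 > 351? ✗ → no.
P5: start 253 < 340? ✓; start 253 > 244? ✓; start 253 > 351? ✗ → no.
P7: start 354 < 340? ✗; start 354 > 244? ✓; start 354 > 351? ✓ → no.
P8: start 337 < 340? ✓; start 337 > 244? ✓; start 337 > 351? ✗ → no.
Result: none.

none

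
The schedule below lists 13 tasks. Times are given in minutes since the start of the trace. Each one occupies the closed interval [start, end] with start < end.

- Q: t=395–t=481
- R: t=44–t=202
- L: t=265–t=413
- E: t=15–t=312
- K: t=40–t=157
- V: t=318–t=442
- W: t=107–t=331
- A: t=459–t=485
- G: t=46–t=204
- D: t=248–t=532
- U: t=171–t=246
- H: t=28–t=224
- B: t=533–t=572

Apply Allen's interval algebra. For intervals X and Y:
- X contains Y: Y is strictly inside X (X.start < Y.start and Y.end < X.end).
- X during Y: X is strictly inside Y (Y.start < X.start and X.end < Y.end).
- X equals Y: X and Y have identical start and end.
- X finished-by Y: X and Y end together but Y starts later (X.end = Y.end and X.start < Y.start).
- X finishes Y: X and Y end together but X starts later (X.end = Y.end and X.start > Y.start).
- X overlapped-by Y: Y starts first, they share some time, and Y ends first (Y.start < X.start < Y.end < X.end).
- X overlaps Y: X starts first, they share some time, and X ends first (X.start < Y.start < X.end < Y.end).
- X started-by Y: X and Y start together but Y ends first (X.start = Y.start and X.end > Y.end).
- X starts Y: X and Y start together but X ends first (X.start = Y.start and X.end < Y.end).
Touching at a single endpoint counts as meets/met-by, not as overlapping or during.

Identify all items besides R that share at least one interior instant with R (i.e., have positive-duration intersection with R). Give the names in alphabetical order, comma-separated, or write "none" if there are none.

E, G, H, K, U, W

Target R = [t=44, t=202].
A [t=459, t=485] → after → no.
B [t=533, t=572] → after → no.
D [t=248, t=532] → after → no.
E [t=15, t=312] → contains → yes.
G [t=46, t=204] → overlapped-by → yes.
H [t=28, t=224] → contains → yes.
K [t=40, t=157] → overlaps → yes.
L [t=265, t=413] → after → no.
Q [t=395, t=481] → after → no.
U [t=171, t=246] → overlapped-by → yes.
V [t=318, t=442] → after → no.
W [t=107, t=331] → overlapped-by → yes.
Result: E, G, H, K, U, W.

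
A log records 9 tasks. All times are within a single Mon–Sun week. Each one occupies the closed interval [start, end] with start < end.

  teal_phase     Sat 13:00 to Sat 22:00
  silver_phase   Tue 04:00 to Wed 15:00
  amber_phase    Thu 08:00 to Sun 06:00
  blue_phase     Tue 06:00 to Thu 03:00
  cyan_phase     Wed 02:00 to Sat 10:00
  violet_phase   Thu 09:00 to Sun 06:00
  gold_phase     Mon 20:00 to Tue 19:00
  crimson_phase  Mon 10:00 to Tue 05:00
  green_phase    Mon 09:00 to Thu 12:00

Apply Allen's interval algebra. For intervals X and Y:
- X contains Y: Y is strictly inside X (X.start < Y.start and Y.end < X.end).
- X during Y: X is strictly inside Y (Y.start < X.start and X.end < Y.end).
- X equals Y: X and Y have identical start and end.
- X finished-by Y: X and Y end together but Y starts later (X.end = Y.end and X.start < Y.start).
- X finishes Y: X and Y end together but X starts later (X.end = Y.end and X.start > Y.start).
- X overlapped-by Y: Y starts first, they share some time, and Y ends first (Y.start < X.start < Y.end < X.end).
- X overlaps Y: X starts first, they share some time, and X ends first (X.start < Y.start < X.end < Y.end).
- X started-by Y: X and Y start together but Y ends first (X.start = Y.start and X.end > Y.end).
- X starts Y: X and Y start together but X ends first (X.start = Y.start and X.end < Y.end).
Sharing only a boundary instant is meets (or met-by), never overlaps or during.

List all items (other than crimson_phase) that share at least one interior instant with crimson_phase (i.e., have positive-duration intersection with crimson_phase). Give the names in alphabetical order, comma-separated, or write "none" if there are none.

gold_phase, green_phase, silver_phase

Target crimson_phase = [Mon 10:00, Tue 05:00].
amber_phase [Thu 08:00, Sun 06:00] → after → no.
blue_phase [Tue 06:00, Thu 03:00] → after → no.
cyan_phase [Wed 02:00, Sat 10:00] → after → no.
gold_phase [Mon 20:00, Tue 19:00] → overlapped-by → yes.
green_phase [Mon 09:00, Thu 12:00] → contains → yes.
silver_phase [Tue 04:00, Wed 15:00] → overlapped-by → yes.
teal_phase [Sat 13:00, Sat 22:00] → after → no.
violet_phase [Thu 09:00, Sun 06:00] → after → no.
Result: gold_phase, green_phase, silver_phase.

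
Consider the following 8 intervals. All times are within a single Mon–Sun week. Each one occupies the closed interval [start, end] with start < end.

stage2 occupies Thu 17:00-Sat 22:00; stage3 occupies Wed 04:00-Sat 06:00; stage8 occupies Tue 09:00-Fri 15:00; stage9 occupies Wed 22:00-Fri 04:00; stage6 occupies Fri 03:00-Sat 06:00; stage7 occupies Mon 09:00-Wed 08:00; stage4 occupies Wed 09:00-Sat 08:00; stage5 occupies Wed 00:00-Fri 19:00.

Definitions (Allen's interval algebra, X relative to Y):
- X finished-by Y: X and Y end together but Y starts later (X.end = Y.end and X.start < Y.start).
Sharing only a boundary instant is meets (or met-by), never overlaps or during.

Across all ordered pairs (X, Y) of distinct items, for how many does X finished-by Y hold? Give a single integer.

Checking all 56 ordered pairs for relation 'finished-by'; matching pairs in alphabetical order:
(stage3, stage6): stage3 finished-by stage6 ✓
Count: 1.

1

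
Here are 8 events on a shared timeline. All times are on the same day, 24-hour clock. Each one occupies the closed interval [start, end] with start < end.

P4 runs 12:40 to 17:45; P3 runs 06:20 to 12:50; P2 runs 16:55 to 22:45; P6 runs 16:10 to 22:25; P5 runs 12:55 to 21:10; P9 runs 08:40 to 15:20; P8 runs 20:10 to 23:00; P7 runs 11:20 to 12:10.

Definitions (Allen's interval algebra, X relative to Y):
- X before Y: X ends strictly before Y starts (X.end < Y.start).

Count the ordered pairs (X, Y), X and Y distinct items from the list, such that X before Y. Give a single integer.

Checking all 56 ordered pairs for relation 'before'; matching pairs in alphabetical order:
(P3, P2): P3 before P2 ✓
(P3, P5): P3 before P5 ✓
(P3, P6): P3 before P6 ✓
(P3, P8): P3 before P8 ✓
(P4, P8): P4 before P8 ✓
(P7, P2): P7 before P2 ✓
(P7, P4): P7 before P4 ✓
(P7, P5): P7 before P5 ✓
(P7, P6): P7 before P6 ✓
(P7, P8): P7 before P8 ✓
(P9, P2): P9 before P2 ✓
(P9, P6): P9 before P6 ✓
(P9, P8): P9 before P8 ✓
Count: 13.

13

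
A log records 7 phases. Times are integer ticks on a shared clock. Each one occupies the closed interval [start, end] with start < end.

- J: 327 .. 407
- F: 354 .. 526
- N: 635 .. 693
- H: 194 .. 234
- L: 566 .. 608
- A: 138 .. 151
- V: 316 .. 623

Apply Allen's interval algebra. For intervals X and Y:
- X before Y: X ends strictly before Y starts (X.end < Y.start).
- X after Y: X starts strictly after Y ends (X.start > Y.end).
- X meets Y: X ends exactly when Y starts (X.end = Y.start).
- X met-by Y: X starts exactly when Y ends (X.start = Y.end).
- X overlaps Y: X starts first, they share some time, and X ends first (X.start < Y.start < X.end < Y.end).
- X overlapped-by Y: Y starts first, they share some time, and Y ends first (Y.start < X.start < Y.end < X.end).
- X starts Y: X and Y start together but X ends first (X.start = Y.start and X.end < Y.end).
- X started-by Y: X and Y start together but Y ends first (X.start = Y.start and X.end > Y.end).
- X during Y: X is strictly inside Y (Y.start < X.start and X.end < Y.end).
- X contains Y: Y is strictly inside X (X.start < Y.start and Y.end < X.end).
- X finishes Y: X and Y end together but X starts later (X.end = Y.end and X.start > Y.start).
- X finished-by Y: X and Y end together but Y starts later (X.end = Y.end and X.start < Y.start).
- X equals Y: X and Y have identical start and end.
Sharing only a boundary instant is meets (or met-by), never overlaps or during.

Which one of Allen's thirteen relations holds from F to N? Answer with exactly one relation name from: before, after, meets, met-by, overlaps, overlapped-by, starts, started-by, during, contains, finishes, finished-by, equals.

F = [354, 526]; N = [635, 693].
Compare endpoints: F.start < N.start, F.start < N.end, F.end < N.start, F.end < N.end.
That pattern is 'before'.

before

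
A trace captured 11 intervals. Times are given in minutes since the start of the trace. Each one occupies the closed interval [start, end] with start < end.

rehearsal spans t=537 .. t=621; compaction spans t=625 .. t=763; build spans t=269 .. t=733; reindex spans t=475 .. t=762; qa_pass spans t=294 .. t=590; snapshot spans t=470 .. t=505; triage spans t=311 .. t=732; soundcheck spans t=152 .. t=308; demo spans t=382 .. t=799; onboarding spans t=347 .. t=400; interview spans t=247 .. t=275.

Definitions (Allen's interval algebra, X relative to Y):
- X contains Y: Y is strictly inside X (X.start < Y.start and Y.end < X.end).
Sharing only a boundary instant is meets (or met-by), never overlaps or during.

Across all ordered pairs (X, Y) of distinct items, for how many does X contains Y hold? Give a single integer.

Checking all 110 ordered pairs for relation 'contains'; matching pairs in alphabetical order:
(build, onboarding): build contains onboarding ✓
(build, qa_pass): build contains qa_pass ✓
(build, rehearsal): build contains rehearsal ✓
(build, snapshot): build contains snapshot ✓
(build, triage): build contains triage ✓
(demo, compaction): demo contains compaction ✓
(demo, rehearsal): demo contains rehearsal ✓
(demo, reindex): demo contains reindex ✓
(demo, snapshot): demo contains snapshot ✓
(qa_pass, onboarding): qa_pass contains onboarding ✓
(qa_pass, snapshot): qa_pass contains snapshot ✓
(reindex, rehearsal): reindex contains rehearsal ✓
(soundcheck, interview): soundcheck contains interview ✓
(triage, onboarding): triage contains onboarding ✓
(triage, rehearsal): triage contains rehearsal ✓
(triage, snapshot): triage contains snapshot ✓
Count: 16.

16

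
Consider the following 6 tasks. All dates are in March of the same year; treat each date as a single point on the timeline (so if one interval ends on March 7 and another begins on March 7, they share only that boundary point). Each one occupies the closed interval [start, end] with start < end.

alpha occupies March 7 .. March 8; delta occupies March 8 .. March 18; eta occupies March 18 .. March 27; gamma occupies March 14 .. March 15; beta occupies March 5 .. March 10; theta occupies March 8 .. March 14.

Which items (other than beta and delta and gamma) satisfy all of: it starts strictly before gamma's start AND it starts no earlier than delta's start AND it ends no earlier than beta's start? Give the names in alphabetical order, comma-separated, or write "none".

Conditions: its start is strictly before gamma's start (X.start < March 14) AND its start is no earlier than delta's start (X.start >= March 8) AND its end is no earlier than beta's start (X.end >= March 5).
alpha: start March 7 < March 14? ✓; start March 7 >= March 8? ✗; end March 8 >= March 5? ✓ → no.
eta: start March 18 < March 14? ✗; start March 18 >= March 8? ✓; end March 27 >= March 5? ✓ → no.
theta: start March 8 < March 14? ✓; start March 8 >= March 8? ✓; end March 14 >= March 5? ✓ → yes.
Result: theta.

theta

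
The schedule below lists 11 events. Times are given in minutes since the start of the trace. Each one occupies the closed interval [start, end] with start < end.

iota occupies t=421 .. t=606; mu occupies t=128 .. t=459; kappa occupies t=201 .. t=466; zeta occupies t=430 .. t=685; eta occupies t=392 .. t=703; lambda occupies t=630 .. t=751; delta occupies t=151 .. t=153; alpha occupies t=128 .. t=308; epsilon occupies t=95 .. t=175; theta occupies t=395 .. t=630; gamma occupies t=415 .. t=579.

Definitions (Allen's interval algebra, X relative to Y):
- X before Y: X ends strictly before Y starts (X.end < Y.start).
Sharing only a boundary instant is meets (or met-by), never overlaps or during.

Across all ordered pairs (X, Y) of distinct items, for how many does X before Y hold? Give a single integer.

24

Checking all 110 ordered pairs for relation 'before'; matching pairs in alphabetical order:
(alpha, eta): alpha before eta ✓
(alpha, gamma): alpha before gamma ✓
(alpha, iota): alpha before iota ✓
(alpha, lambda): alpha before lambda ✓
(alpha, theta): alpha before theta ✓
(alpha, zeta): alpha before zeta ✓
(delta, eta): delta before eta ✓
(delta, gamma): delta before gamma ✓
(delta, iota): delta before iota ✓
(delta, kappa): delta before kappa ✓
(delta, lambda): delta before lambda ✓
(delta, theta): delta before theta ✓
(delta, zeta): delta before zeta ✓
(epsilon, eta): epsilon before eta ✓
(epsilon, gamma): epsilon before gamma ✓
(epsilon, iota): epsilon before iota ✓
(epsilon, kappa): epsilon before kappa ✓
(epsilon, lambda): epsilon before lambda ✓
(epsilon, theta): epsilon before theta ✓
(epsilon, zeta): epsilon before zeta ✓
(gamma, lambda): gamma before lambda ✓
(iota, lambda): iota before lambda ✓
(kappa, lambda): kappa before lambda ✓
(mu, lambda): mu before lambda ✓
Count: 24.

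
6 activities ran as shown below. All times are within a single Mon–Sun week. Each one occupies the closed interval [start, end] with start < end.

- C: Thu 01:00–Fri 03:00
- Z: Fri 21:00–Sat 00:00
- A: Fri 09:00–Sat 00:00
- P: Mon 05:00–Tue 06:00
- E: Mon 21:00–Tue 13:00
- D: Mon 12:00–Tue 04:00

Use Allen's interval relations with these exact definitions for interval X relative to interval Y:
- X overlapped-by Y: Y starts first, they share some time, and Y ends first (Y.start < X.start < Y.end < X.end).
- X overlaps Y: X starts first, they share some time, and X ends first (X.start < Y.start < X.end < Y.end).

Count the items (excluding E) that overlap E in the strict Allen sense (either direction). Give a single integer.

Target E = [Mon 21:00, Tue 13:00].
A [Fri 09:00, Sat 00:00] → after → no.
C [Thu 01:00, Fri 03:00] → after → no.
D [Mon 12:00, Tue 04:00] → overlaps → counts.
P [Mon 05:00, Tue 06:00] → overlaps → counts.
Z [Fri 21:00, Sat 00:00] → after → no.
Total: 2.

2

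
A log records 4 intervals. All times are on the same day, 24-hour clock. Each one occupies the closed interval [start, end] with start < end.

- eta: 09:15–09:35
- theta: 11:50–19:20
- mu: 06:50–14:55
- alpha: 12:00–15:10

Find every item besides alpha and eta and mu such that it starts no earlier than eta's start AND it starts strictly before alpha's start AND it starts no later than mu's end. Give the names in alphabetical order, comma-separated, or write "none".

Conditions: its start is no earlier than eta's start (X.start >= 09:15) AND its start is strictly before alpha's start (X.start < 12:00) AND its start is no later than mu's end (X.start <= 14:55).
theta: start 11:50 >= 09:15? ✓; start 11:50 < 12:00? ✓; start 11:50 <= 14:55? ✓ → yes.
Result: theta.

theta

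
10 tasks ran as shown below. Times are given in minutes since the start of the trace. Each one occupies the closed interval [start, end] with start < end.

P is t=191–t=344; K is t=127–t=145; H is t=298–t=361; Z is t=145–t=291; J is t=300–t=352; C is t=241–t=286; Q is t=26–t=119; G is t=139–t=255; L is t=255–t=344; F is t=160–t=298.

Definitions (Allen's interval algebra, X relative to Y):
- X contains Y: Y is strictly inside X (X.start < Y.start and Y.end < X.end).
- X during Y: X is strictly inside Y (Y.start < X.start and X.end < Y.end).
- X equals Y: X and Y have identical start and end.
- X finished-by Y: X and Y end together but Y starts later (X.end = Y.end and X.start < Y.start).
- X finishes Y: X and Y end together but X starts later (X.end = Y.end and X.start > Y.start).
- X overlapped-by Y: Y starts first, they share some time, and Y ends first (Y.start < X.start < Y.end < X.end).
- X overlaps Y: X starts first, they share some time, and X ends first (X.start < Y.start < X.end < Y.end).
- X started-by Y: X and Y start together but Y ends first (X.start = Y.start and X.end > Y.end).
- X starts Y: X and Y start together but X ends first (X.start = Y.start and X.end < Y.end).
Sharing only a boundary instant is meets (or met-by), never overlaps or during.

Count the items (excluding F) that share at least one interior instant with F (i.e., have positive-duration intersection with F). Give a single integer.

5

Target F = [t=160, t=298].
C [t=241, t=286] → during → counts.
G [t=139, t=255] → overlaps → counts.
H [t=298, t=361] → met-by → no.
J [t=300, t=352] → after → no.
K [t=127, t=145] → before → no.
L [t=255, t=344] → overlapped-by → counts.
P [t=191, t=344] → overlapped-by → counts.
Q [t=26, t=119] → before → no.
Z [t=145, t=291] → overlaps → counts.
Total: 5.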